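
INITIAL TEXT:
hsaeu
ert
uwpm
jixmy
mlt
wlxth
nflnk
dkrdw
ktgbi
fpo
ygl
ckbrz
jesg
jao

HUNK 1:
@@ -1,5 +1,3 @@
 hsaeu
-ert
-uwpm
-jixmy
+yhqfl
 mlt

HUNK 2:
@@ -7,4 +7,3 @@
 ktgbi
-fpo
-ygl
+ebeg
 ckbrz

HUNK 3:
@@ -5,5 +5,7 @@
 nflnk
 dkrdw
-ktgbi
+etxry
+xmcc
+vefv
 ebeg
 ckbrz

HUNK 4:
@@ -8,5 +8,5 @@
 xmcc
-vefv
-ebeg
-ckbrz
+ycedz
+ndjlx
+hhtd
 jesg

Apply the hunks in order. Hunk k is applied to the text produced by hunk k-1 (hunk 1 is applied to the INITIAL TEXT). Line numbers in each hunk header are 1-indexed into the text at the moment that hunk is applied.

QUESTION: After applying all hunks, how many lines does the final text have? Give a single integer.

Hunk 1: at line 1 remove [ert,uwpm,jixmy] add [yhqfl] -> 12 lines: hsaeu yhqfl mlt wlxth nflnk dkrdw ktgbi fpo ygl ckbrz jesg jao
Hunk 2: at line 7 remove [fpo,ygl] add [ebeg] -> 11 lines: hsaeu yhqfl mlt wlxth nflnk dkrdw ktgbi ebeg ckbrz jesg jao
Hunk 3: at line 5 remove [ktgbi] add [etxry,xmcc,vefv] -> 13 lines: hsaeu yhqfl mlt wlxth nflnk dkrdw etxry xmcc vefv ebeg ckbrz jesg jao
Hunk 4: at line 8 remove [vefv,ebeg,ckbrz] add [ycedz,ndjlx,hhtd] -> 13 lines: hsaeu yhqfl mlt wlxth nflnk dkrdw etxry xmcc ycedz ndjlx hhtd jesg jao
Final line count: 13

Answer: 13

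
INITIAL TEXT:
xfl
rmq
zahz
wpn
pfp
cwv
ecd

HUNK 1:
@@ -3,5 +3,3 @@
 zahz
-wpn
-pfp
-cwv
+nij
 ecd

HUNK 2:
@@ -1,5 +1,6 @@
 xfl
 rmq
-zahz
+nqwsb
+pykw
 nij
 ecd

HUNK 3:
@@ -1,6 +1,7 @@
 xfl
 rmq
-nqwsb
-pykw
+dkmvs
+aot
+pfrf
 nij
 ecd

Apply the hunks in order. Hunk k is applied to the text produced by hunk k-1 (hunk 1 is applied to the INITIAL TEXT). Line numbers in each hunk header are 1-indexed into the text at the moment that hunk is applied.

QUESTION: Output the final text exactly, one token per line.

Hunk 1: at line 3 remove [wpn,pfp,cwv] add [nij] -> 5 lines: xfl rmq zahz nij ecd
Hunk 2: at line 1 remove [zahz] add [nqwsb,pykw] -> 6 lines: xfl rmq nqwsb pykw nij ecd
Hunk 3: at line 1 remove [nqwsb,pykw] add [dkmvs,aot,pfrf] -> 7 lines: xfl rmq dkmvs aot pfrf nij ecd

Answer: xfl
rmq
dkmvs
aot
pfrf
nij
ecd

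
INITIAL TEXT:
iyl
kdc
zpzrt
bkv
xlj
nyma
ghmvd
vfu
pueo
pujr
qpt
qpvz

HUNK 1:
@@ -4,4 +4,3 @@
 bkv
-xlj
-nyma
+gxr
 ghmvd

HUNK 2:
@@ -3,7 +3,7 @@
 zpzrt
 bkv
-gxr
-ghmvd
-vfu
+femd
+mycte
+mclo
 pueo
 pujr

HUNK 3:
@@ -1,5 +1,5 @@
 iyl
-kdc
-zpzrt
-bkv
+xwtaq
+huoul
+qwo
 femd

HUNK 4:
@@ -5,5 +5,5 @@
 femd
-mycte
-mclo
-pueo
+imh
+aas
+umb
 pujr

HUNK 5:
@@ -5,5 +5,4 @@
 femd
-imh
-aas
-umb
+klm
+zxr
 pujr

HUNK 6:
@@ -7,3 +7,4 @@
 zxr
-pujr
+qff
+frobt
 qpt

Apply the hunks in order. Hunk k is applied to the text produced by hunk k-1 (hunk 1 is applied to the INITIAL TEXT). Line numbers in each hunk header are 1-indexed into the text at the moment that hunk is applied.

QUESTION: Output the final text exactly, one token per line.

Answer: iyl
xwtaq
huoul
qwo
femd
klm
zxr
qff
frobt
qpt
qpvz

Derivation:
Hunk 1: at line 4 remove [xlj,nyma] add [gxr] -> 11 lines: iyl kdc zpzrt bkv gxr ghmvd vfu pueo pujr qpt qpvz
Hunk 2: at line 3 remove [gxr,ghmvd,vfu] add [femd,mycte,mclo] -> 11 lines: iyl kdc zpzrt bkv femd mycte mclo pueo pujr qpt qpvz
Hunk 3: at line 1 remove [kdc,zpzrt,bkv] add [xwtaq,huoul,qwo] -> 11 lines: iyl xwtaq huoul qwo femd mycte mclo pueo pujr qpt qpvz
Hunk 4: at line 5 remove [mycte,mclo,pueo] add [imh,aas,umb] -> 11 lines: iyl xwtaq huoul qwo femd imh aas umb pujr qpt qpvz
Hunk 5: at line 5 remove [imh,aas,umb] add [klm,zxr] -> 10 lines: iyl xwtaq huoul qwo femd klm zxr pujr qpt qpvz
Hunk 6: at line 7 remove [pujr] add [qff,frobt] -> 11 lines: iyl xwtaq huoul qwo femd klm zxr qff frobt qpt qpvz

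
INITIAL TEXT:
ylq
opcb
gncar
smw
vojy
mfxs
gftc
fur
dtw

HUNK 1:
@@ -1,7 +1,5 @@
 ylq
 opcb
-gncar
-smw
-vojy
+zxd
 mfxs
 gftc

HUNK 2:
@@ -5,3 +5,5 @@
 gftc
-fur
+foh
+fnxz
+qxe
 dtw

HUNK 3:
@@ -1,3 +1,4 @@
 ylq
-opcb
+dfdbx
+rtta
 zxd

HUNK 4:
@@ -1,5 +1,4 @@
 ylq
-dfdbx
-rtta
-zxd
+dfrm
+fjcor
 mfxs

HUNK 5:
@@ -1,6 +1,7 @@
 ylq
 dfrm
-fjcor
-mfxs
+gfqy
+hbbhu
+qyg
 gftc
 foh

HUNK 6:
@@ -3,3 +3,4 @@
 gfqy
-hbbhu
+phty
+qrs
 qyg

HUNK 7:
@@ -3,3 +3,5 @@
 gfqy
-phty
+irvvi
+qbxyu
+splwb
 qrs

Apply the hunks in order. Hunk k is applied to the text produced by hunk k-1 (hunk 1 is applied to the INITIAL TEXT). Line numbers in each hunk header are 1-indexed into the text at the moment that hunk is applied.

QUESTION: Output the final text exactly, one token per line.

Hunk 1: at line 1 remove [gncar,smw,vojy] add [zxd] -> 7 lines: ylq opcb zxd mfxs gftc fur dtw
Hunk 2: at line 5 remove [fur] add [foh,fnxz,qxe] -> 9 lines: ylq opcb zxd mfxs gftc foh fnxz qxe dtw
Hunk 3: at line 1 remove [opcb] add [dfdbx,rtta] -> 10 lines: ylq dfdbx rtta zxd mfxs gftc foh fnxz qxe dtw
Hunk 4: at line 1 remove [dfdbx,rtta,zxd] add [dfrm,fjcor] -> 9 lines: ylq dfrm fjcor mfxs gftc foh fnxz qxe dtw
Hunk 5: at line 1 remove [fjcor,mfxs] add [gfqy,hbbhu,qyg] -> 10 lines: ylq dfrm gfqy hbbhu qyg gftc foh fnxz qxe dtw
Hunk 6: at line 3 remove [hbbhu] add [phty,qrs] -> 11 lines: ylq dfrm gfqy phty qrs qyg gftc foh fnxz qxe dtw
Hunk 7: at line 3 remove [phty] add [irvvi,qbxyu,splwb] -> 13 lines: ylq dfrm gfqy irvvi qbxyu splwb qrs qyg gftc foh fnxz qxe dtw

Answer: ylq
dfrm
gfqy
irvvi
qbxyu
splwb
qrs
qyg
gftc
foh
fnxz
qxe
dtw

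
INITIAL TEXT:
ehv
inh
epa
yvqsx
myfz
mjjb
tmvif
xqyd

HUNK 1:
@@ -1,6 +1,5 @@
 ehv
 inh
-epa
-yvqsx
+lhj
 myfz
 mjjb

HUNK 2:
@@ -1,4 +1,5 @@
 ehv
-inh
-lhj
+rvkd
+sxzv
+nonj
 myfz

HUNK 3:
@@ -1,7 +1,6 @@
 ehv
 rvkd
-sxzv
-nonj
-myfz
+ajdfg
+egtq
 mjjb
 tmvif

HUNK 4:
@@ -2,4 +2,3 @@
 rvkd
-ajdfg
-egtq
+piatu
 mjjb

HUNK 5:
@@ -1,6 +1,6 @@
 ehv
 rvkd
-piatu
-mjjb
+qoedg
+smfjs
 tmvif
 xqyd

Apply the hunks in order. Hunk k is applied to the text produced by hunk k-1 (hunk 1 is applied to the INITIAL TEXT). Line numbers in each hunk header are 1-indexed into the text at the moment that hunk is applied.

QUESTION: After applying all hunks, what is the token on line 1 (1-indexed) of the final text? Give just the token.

Answer: ehv

Derivation:
Hunk 1: at line 1 remove [epa,yvqsx] add [lhj] -> 7 lines: ehv inh lhj myfz mjjb tmvif xqyd
Hunk 2: at line 1 remove [inh,lhj] add [rvkd,sxzv,nonj] -> 8 lines: ehv rvkd sxzv nonj myfz mjjb tmvif xqyd
Hunk 3: at line 1 remove [sxzv,nonj,myfz] add [ajdfg,egtq] -> 7 lines: ehv rvkd ajdfg egtq mjjb tmvif xqyd
Hunk 4: at line 2 remove [ajdfg,egtq] add [piatu] -> 6 lines: ehv rvkd piatu mjjb tmvif xqyd
Hunk 5: at line 1 remove [piatu,mjjb] add [qoedg,smfjs] -> 6 lines: ehv rvkd qoedg smfjs tmvif xqyd
Final line 1: ehv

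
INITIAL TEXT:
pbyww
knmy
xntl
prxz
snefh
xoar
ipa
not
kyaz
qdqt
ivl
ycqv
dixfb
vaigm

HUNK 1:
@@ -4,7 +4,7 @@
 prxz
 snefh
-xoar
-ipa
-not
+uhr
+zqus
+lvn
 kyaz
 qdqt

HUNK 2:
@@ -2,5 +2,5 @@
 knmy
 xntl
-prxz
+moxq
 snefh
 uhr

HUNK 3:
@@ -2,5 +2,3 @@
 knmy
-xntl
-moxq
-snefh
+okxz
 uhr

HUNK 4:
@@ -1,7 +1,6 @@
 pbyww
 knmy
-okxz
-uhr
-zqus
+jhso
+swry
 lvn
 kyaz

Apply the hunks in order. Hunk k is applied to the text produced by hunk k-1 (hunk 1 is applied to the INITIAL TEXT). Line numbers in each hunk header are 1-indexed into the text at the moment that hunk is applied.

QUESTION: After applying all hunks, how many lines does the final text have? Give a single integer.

Hunk 1: at line 4 remove [xoar,ipa,not] add [uhr,zqus,lvn] -> 14 lines: pbyww knmy xntl prxz snefh uhr zqus lvn kyaz qdqt ivl ycqv dixfb vaigm
Hunk 2: at line 2 remove [prxz] add [moxq] -> 14 lines: pbyww knmy xntl moxq snefh uhr zqus lvn kyaz qdqt ivl ycqv dixfb vaigm
Hunk 3: at line 2 remove [xntl,moxq,snefh] add [okxz] -> 12 lines: pbyww knmy okxz uhr zqus lvn kyaz qdqt ivl ycqv dixfb vaigm
Hunk 4: at line 1 remove [okxz,uhr,zqus] add [jhso,swry] -> 11 lines: pbyww knmy jhso swry lvn kyaz qdqt ivl ycqv dixfb vaigm
Final line count: 11

Answer: 11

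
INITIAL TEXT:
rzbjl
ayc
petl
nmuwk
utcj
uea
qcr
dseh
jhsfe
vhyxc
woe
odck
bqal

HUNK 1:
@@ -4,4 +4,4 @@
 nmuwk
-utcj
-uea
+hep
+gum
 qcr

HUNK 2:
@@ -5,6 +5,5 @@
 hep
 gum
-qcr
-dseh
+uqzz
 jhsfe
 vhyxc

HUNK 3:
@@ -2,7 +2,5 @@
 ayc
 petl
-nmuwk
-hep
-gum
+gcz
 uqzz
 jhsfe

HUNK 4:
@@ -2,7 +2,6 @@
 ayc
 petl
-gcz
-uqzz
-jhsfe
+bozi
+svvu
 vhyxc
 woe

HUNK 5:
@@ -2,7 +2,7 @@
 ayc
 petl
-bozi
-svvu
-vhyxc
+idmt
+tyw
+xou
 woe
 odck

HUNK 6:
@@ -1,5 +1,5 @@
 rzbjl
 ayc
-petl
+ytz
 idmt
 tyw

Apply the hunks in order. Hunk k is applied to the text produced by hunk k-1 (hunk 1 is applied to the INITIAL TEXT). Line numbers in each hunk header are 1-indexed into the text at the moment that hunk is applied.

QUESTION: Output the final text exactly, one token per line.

Answer: rzbjl
ayc
ytz
idmt
tyw
xou
woe
odck
bqal

Derivation:
Hunk 1: at line 4 remove [utcj,uea] add [hep,gum] -> 13 lines: rzbjl ayc petl nmuwk hep gum qcr dseh jhsfe vhyxc woe odck bqal
Hunk 2: at line 5 remove [qcr,dseh] add [uqzz] -> 12 lines: rzbjl ayc petl nmuwk hep gum uqzz jhsfe vhyxc woe odck bqal
Hunk 3: at line 2 remove [nmuwk,hep,gum] add [gcz] -> 10 lines: rzbjl ayc petl gcz uqzz jhsfe vhyxc woe odck bqal
Hunk 4: at line 2 remove [gcz,uqzz,jhsfe] add [bozi,svvu] -> 9 lines: rzbjl ayc petl bozi svvu vhyxc woe odck bqal
Hunk 5: at line 2 remove [bozi,svvu,vhyxc] add [idmt,tyw,xou] -> 9 lines: rzbjl ayc petl idmt tyw xou woe odck bqal
Hunk 6: at line 1 remove [petl] add [ytz] -> 9 lines: rzbjl ayc ytz idmt tyw xou woe odck bqal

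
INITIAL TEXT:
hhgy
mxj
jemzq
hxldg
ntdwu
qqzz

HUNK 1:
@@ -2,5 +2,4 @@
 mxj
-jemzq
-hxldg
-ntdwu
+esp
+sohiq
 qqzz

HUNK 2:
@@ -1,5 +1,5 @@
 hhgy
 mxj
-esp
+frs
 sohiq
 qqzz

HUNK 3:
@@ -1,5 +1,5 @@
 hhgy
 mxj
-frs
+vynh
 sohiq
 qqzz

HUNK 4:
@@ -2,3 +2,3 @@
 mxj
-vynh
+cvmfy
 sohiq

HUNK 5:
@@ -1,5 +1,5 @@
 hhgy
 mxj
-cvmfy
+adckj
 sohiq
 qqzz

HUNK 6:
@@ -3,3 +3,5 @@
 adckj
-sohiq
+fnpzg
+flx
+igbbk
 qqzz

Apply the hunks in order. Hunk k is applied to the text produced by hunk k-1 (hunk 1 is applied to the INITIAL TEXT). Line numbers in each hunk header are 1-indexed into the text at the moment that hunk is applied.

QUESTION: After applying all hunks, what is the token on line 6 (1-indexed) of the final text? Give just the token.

Hunk 1: at line 2 remove [jemzq,hxldg,ntdwu] add [esp,sohiq] -> 5 lines: hhgy mxj esp sohiq qqzz
Hunk 2: at line 1 remove [esp] add [frs] -> 5 lines: hhgy mxj frs sohiq qqzz
Hunk 3: at line 1 remove [frs] add [vynh] -> 5 lines: hhgy mxj vynh sohiq qqzz
Hunk 4: at line 2 remove [vynh] add [cvmfy] -> 5 lines: hhgy mxj cvmfy sohiq qqzz
Hunk 5: at line 1 remove [cvmfy] add [adckj] -> 5 lines: hhgy mxj adckj sohiq qqzz
Hunk 6: at line 3 remove [sohiq] add [fnpzg,flx,igbbk] -> 7 lines: hhgy mxj adckj fnpzg flx igbbk qqzz
Final line 6: igbbk

Answer: igbbk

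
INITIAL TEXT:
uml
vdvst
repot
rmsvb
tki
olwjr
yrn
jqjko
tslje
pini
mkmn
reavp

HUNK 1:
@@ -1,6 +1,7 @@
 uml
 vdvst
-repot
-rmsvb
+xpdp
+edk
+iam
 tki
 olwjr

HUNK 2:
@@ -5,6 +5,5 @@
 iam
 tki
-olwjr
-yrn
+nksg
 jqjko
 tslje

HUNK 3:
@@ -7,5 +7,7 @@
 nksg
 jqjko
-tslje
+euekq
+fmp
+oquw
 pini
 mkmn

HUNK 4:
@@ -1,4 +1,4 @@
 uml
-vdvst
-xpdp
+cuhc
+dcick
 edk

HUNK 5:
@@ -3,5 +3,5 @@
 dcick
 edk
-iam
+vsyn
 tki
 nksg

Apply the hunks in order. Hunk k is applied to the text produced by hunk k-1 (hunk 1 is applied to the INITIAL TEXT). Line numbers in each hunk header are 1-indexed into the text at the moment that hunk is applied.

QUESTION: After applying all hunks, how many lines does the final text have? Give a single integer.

Answer: 14

Derivation:
Hunk 1: at line 1 remove [repot,rmsvb] add [xpdp,edk,iam] -> 13 lines: uml vdvst xpdp edk iam tki olwjr yrn jqjko tslje pini mkmn reavp
Hunk 2: at line 5 remove [olwjr,yrn] add [nksg] -> 12 lines: uml vdvst xpdp edk iam tki nksg jqjko tslje pini mkmn reavp
Hunk 3: at line 7 remove [tslje] add [euekq,fmp,oquw] -> 14 lines: uml vdvst xpdp edk iam tki nksg jqjko euekq fmp oquw pini mkmn reavp
Hunk 4: at line 1 remove [vdvst,xpdp] add [cuhc,dcick] -> 14 lines: uml cuhc dcick edk iam tki nksg jqjko euekq fmp oquw pini mkmn reavp
Hunk 5: at line 3 remove [iam] add [vsyn] -> 14 lines: uml cuhc dcick edk vsyn tki nksg jqjko euekq fmp oquw pini mkmn reavp
Final line count: 14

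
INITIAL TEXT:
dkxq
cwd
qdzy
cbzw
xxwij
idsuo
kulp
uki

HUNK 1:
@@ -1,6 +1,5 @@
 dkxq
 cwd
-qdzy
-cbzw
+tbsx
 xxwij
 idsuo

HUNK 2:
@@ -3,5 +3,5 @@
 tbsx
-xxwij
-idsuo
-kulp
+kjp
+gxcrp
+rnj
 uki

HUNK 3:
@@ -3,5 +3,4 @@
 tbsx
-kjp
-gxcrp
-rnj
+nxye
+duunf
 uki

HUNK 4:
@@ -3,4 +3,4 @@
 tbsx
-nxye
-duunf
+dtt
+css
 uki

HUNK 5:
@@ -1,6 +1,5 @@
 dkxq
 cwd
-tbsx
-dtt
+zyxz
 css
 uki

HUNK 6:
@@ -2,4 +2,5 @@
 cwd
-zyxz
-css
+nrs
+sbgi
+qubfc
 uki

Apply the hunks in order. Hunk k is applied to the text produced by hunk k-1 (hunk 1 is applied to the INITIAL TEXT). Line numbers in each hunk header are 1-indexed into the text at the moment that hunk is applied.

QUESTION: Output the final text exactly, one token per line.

Hunk 1: at line 1 remove [qdzy,cbzw] add [tbsx] -> 7 lines: dkxq cwd tbsx xxwij idsuo kulp uki
Hunk 2: at line 3 remove [xxwij,idsuo,kulp] add [kjp,gxcrp,rnj] -> 7 lines: dkxq cwd tbsx kjp gxcrp rnj uki
Hunk 3: at line 3 remove [kjp,gxcrp,rnj] add [nxye,duunf] -> 6 lines: dkxq cwd tbsx nxye duunf uki
Hunk 4: at line 3 remove [nxye,duunf] add [dtt,css] -> 6 lines: dkxq cwd tbsx dtt css uki
Hunk 5: at line 1 remove [tbsx,dtt] add [zyxz] -> 5 lines: dkxq cwd zyxz css uki
Hunk 6: at line 2 remove [zyxz,css] add [nrs,sbgi,qubfc] -> 6 lines: dkxq cwd nrs sbgi qubfc uki

Answer: dkxq
cwd
nrs
sbgi
qubfc
uki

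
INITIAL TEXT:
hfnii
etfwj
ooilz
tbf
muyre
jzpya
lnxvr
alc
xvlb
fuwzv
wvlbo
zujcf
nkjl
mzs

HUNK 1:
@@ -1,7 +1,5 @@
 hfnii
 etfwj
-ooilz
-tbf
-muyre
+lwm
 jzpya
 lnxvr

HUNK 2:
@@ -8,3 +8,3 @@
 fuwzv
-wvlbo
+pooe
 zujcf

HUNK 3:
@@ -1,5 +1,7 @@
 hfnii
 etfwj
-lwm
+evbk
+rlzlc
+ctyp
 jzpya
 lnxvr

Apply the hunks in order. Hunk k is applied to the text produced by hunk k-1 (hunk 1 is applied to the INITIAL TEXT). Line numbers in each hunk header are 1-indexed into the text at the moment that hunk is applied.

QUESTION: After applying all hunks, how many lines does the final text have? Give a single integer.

Answer: 14

Derivation:
Hunk 1: at line 1 remove [ooilz,tbf,muyre] add [lwm] -> 12 lines: hfnii etfwj lwm jzpya lnxvr alc xvlb fuwzv wvlbo zujcf nkjl mzs
Hunk 2: at line 8 remove [wvlbo] add [pooe] -> 12 lines: hfnii etfwj lwm jzpya lnxvr alc xvlb fuwzv pooe zujcf nkjl mzs
Hunk 3: at line 1 remove [lwm] add [evbk,rlzlc,ctyp] -> 14 lines: hfnii etfwj evbk rlzlc ctyp jzpya lnxvr alc xvlb fuwzv pooe zujcf nkjl mzs
Final line count: 14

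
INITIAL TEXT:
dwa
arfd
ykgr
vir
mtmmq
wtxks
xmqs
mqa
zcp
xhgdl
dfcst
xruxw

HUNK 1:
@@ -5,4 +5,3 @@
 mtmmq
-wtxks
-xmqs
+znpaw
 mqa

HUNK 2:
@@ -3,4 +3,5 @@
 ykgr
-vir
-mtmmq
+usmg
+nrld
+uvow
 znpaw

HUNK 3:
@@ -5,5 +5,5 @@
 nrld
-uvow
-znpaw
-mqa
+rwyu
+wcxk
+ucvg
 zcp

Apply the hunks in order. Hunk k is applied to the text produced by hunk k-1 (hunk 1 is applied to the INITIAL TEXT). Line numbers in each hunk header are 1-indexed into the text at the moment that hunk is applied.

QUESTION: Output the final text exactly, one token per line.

Answer: dwa
arfd
ykgr
usmg
nrld
rwyu
wcxk
ucvg
zcp
xhgdl
dfcst
xruxw

Derivation:
Hunk 1: at line 5 remove [wtxks,xmqs] add [znpaw] -> 11 lines: dwa arfd ykgr vir mtmmq znpaw mqa zcp xhgdl dfcst xruxw
Hunk 2: at line 3 remove [vir,mtmmq] add [usmg,nrld,uvow] -> 12 lines: dwa arfd ykgr usmg nrld uvow znpaw mqa zcp xhgdl dfcst xruxw
Hunk 3: at line 5 remove [uvow,znpaw,mqa] add [rwyu,wcxk,ucvg] -> 12 lines: dwa arfd ykgr usmg nrld rwyu wcxk ucvg zcp xhgdl dfcst xruxw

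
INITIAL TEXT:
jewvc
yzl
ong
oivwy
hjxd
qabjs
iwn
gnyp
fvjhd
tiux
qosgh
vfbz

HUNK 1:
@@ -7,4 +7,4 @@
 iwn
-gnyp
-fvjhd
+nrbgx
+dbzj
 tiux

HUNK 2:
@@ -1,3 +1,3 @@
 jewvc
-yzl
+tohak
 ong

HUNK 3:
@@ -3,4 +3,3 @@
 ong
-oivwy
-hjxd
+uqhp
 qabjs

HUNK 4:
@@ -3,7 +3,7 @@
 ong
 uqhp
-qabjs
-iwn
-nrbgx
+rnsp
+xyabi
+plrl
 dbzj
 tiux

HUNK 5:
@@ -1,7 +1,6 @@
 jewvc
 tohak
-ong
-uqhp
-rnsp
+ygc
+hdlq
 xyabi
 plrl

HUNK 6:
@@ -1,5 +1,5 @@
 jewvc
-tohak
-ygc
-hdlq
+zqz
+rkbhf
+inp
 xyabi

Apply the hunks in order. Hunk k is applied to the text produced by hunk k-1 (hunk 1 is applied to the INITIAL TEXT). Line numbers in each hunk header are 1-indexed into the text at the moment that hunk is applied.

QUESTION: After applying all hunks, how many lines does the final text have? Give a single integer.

Hunk 1: at line 7 remove [gnyp,fvjhd] add [nrbgx,dbzj] -> 12 lines: jewvc yzl ong oivwy hjxd qabjs iwn nrbgx dbzj tiux qosgh vfbz
Hunk 2: at line 1 remove [yzl] add [tohak] -> 12 lines: jewvc tohak ong oivwy hjxd qabjs iwn nrbgx dbzj tiux qosgh vfbz
Hunk 3: at line 3 remove [oivwy,hjxd] add [uqhp] -> 11 lines: jewvc tohak ong uqhp qabjs iwn nrbgx dbzj tiux qosgh vfbz
Hunk 4: at line 3 remove [qabjs,iwn,nrbgx] add [rnsp,xyabi,plrl] -> 11 lines: jewvc tohak ong uqhp rnsp xyabi plrl dbzj tiux qosgh vfbz
Hunk 5: at line 1 remove [ong,uqhp,rnsp] add [ygc,hdlq] -> 10 lines: jewvc tohak ygc hdlq xyabi plrl dbzj tiux qosgh vfbz
Hunk 6: at line 1 remove [tohak,ygc,hdlq] add [zqz,rkbhf,inp] -> 10 lines: jewvc zqz rkbhf inp xyabi plrl dbzj tiux qosgh vfbz
Final line count: 10

Answer: 10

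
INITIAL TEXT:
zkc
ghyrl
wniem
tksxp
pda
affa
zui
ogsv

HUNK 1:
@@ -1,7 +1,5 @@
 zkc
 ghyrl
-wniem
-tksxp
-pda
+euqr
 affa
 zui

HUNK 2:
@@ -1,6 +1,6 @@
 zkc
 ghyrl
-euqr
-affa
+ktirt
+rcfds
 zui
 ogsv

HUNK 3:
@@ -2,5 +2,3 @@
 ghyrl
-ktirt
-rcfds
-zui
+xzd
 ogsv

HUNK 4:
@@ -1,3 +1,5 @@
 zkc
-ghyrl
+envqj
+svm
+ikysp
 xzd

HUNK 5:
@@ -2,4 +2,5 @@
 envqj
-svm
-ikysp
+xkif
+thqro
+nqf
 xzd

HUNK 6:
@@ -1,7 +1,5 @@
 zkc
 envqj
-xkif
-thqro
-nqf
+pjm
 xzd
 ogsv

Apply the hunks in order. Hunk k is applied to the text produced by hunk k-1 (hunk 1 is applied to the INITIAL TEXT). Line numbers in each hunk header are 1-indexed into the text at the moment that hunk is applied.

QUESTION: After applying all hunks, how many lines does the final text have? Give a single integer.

Answer: 5

Derivation:
Hunk 1: at line 1 remove [wniem,tksxp,pda] add [euqr] -> 6 lines: zkc ghyrl euqr affa zui ogsv
Hunk 2: at line 1 remove [euqr,affa] add [ktirt,rcfds] -> 6 lines: zkc ghyrl ktirt rcfds zui ogsv
Hunk 3: at line 2 remove [ktirt,rcfds,zui] add [xzd] -> 4 lines: zkc ghyrl xzd ogsv
Hunk 4: at line 1 remove [ghyrl] add [envqj,svm,ikysp] -> 6 lines: zkc envqj svm ikysp xzd ogsv
Hunk 5: at line 2 remove [svm,ikysp] add [xkif,thqro,nqf] -> 7 lines: zkc envqj xkif thqro nqf xzd ogsv
Hunk 6: at line 1 remove [xkif,thqro,nqf] add [pjm] -> 5 lines: zkc envqj pjm xzd ogsv
Final line count: 5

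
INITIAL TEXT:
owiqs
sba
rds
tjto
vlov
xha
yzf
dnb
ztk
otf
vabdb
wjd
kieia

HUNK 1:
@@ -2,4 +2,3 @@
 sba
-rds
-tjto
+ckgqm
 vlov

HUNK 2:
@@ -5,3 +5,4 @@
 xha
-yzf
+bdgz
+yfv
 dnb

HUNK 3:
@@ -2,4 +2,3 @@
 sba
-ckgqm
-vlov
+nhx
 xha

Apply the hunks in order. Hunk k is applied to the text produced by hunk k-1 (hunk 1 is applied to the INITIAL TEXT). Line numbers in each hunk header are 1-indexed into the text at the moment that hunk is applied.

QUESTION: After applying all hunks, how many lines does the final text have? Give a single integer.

Hunk 1: at line 2 remove [rds,tjto] add [ckgqm] -> 12 lines: owiqs sba ckgqm vlov xha yzf dnb ztk otf vabdb wjd kieia
Hunk 2: at line 5 remove [yzf] add [bdgz,yfv] -> 13 lines: owiqs sba ckgqm vlov xha bdgz yfv dnb ztk otf vabdb wjd kieia
Hunk 3: at line 2 remove [ckgqm,vlov] add [nhx] -> 12 lines: owiqs sba nhx xha bdgz yfv dnb ztk otf vabdb wjd kieia
Final line count: 12

Answer: 12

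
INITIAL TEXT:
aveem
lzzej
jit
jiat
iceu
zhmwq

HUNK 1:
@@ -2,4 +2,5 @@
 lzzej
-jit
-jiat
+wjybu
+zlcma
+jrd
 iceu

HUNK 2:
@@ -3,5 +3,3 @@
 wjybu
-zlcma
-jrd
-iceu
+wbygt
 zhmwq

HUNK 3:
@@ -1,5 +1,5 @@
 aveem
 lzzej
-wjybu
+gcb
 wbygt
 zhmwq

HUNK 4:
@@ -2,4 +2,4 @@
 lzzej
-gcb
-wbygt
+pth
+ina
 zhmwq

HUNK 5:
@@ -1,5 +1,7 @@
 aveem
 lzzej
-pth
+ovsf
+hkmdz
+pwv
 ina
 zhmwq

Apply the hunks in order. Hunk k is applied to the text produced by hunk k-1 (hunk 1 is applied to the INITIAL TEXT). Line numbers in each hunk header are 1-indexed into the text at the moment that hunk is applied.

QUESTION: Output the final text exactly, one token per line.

Answer: aveem
lzzej
ovsf
hkmdz
pwv
ina
zhmwq

Derivation:
Hunk 1: at line 2 remove [jit,jiat] add [wjybu,zlcma,jrd] -> 7 lines: aveem lzzej wjybu zlcma jrd iceu zhmwq
Hunk 2: at line 3 remove [zlcma,jrd,iceu] add [wbygt] -> 5 lines: aveem lzzej wjybu wbygt zhmwq
Hunk 3: at line 1 remove [wjybu] add [gcb] -> 5 lines: aveem lzzej gcb wbygt zhmwq
Hunk 4: at line 2 remove [gcb,wbygt] add [pth,ina] -> 5 lines: aveem lzzej pth ina zhmwq
Hunk 5: at line 1 remove [pth] add [ovsf,hkmdz,pwv] -> 7 lines: aveem lzzej ovsf hkmdz pwv ina zhmwq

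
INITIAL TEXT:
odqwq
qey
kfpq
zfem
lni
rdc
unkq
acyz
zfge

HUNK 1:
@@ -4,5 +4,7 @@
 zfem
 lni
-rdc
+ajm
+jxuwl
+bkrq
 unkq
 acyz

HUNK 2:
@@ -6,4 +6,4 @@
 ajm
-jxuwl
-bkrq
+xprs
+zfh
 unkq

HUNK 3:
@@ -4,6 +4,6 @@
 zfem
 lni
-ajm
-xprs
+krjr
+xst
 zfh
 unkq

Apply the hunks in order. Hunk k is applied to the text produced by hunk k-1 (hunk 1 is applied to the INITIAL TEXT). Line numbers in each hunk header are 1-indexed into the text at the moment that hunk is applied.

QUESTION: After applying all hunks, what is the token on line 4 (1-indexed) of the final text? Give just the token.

Hunk 1: at line 4 remove [rdc] add [ajm,jxuwl,bkrq] -> 11 lines: odqwq qey kfpq zfem lni ajm jxuwl bkrq unkq acyz zfge
Hunk 2: at line 6 remove [jxuwl,bkrq] add [xprs,zfh] -> 11 lines: odqwq qey kfpq zfem lni ajm xprs zfh unkq acyz zfge
Hunk 3: at line 4 remove [ajm,xprs] add [krjr,xst] -> 11 lines: odqwq qey kfpq zfem lni krjr xst zfh unkq acyz zfge
Final line 4: zfem

Answer: zfem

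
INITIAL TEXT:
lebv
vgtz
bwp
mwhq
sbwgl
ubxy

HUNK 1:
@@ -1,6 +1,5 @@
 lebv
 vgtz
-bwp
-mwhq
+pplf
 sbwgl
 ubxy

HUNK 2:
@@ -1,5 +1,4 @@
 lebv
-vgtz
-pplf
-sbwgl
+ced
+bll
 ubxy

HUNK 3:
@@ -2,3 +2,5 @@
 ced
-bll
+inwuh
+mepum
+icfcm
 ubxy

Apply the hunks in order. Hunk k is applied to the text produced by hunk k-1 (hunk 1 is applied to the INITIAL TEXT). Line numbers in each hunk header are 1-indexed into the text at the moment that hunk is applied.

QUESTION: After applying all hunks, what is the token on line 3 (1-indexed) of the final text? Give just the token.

Hunk 1: at line 1 remove [bwp,mwhq] add [pplf] -> 5 lines: lebv vgtz pplf sbwgl ubxy
Hunk 2: at line 1 remove [vgtz,pplf,sbwgl] add [ced,bll] -> 4 lines: lebv ced bll ubxy
Hunk 3: at line 2 remove [bll] add [inwuh,mepum,icfcm] -> 6 lines: lebv ced inwuh mepum icfcm ubxy
Final line 3: inwuh

Answer: inwuh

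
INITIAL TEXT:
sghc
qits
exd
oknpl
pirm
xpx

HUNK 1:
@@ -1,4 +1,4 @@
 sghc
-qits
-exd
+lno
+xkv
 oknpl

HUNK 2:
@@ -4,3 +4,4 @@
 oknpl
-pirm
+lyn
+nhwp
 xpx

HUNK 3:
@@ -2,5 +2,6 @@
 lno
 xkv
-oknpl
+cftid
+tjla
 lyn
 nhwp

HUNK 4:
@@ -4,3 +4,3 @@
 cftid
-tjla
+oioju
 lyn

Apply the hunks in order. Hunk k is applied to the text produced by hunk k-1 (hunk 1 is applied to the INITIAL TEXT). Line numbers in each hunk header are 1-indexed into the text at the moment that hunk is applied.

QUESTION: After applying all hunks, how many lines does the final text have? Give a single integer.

Answer: 8

Derivation:
Hunk 1: at line 1 remove [qits,exd] add [lno,xkv] -> 6 lines: sghc lno xkv oknpl pirm xpx
Hunk 2: at line 4 remove [pirm] add [lyn,nhwp] -> 7 lines: sghc lno xkv oknpl lyn nhwp xpx
Hunk 3: at line 2 remove [oknpl] add [cftid,tjla] -> 8 lines: sghc lno xkv cftid tjla lyn nhwp xpx
Hunk 4: at line 4 remove [tjla] add [oioju] -> 8 lines: sghc lno xkv cftid oioju lyn nhwp xpx
Final line count: 8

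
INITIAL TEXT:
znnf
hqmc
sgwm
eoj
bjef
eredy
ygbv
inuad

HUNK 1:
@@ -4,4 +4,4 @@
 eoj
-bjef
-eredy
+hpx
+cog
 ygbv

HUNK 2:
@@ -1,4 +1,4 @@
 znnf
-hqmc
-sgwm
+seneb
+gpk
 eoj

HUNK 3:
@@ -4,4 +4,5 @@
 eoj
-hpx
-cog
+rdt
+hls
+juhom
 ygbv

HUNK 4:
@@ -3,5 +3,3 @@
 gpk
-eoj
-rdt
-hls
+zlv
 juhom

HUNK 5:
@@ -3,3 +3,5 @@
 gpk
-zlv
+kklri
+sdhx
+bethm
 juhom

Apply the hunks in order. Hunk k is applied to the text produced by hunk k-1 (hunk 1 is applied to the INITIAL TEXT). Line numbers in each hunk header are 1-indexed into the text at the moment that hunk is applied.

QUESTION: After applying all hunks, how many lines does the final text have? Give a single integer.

Answer: 9

Derivation:
Hunk 1: at line 4 remove [bjef,eredy] add [hpx,cog] -> 8 lines: znnf hqmc sgwm eoj hpx cog ygbv inuad
Hunk 2: at line 1 remove [hqmc,sgwm] add [seneb,gpk] -> 8 lines: znnf seneb gpk eoj hpx cog ygbv inuad
Hunk 3: at line 4 remove [hpx,cog] add [rdt,hls,juhom] -> 9 lines: znnf seneb gpk eoj rdt hls juhom ygbv inuad
Hunk 4: at line 3 remove [eoj,rdt,hls] add [zlv] -> 7 lines: znnf seneb gpk zlv juhom ygbv inuad
Hunk 5: at line 3 remove [zlv] add [kklri,sdhx,bethm] -> 9 lines: znnf seneb gpk kklri sdhx bethm juhom ygbv inuad
Final line count: 9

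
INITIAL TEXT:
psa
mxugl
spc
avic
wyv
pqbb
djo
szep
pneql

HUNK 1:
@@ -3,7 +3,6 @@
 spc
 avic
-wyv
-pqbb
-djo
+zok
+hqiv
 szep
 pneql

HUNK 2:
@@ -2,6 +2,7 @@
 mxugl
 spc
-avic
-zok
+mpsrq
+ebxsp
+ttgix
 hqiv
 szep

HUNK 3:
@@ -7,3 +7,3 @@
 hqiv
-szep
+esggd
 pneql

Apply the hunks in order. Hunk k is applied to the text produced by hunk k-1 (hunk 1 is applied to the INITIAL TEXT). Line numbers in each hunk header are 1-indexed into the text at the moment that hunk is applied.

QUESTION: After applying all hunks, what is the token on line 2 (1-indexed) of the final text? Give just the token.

Hunk 1: at line 3 remove [wyv,pqbb,djo] add [zok,hqiv] -> 8 lines: psa mxugl spc avic zok hqiv szep pneql
Hunk 2: at line 2 remove [avic,zok] add [mpsrq,ebxsp,ttgix] -> 9 lines: psa mxugl spc mpsrq ebxsp ttgix hqiv szep pneql
Hunk 3: at line 7 remove [szep] add [esggd] -> 9 lines: psa mxugl spc mpsrq ebxsp ttgix hqiv esggd pneql
Final line 2: mxugl

Answer: mxugl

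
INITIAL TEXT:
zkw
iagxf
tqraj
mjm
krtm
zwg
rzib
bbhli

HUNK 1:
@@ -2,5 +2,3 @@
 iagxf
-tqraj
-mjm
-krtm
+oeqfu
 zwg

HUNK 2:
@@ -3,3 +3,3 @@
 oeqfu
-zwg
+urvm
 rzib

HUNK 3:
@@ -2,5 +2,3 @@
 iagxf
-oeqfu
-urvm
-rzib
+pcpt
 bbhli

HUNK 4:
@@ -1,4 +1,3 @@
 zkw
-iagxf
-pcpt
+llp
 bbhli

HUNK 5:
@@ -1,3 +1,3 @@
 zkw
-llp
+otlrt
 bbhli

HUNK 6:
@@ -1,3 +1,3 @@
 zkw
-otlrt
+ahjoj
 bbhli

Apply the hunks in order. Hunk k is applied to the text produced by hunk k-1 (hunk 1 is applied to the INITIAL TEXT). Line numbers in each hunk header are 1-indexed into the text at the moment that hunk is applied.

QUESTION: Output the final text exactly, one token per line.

Answer: zkw
ahjoj
bbhli

Derivation:
Hunk 1: at line 2 remove [tqraj,mjm,krtm] add [oeqfu] -> 6 lines: zkw iagxf oeqfu zwg rzib bbhli
Hunk 2: at line 3 remove [zwg] add [urvm] -> 6 lines: zkw iagxf oeqfu urvm rzib bbhli
Hunk 3: at line 2 remove [oeqfu,urvm,rzib] add [pcpt] -> 4 lines: zkw iagxf pcpt bbhli
Hunk 4: at line 1 remove [iagxf,pcpt] add [llp] -> 3 lines: zkw llp bbhli
Hunk 5: at line 1 remove [llp] add [otlrt] -> 3 lines: zkw otlrt bbhli
Hunk 6: at line 1 remove [otlrt] add [ahjoj] -> 3 lines: zkw ahjoj bbhli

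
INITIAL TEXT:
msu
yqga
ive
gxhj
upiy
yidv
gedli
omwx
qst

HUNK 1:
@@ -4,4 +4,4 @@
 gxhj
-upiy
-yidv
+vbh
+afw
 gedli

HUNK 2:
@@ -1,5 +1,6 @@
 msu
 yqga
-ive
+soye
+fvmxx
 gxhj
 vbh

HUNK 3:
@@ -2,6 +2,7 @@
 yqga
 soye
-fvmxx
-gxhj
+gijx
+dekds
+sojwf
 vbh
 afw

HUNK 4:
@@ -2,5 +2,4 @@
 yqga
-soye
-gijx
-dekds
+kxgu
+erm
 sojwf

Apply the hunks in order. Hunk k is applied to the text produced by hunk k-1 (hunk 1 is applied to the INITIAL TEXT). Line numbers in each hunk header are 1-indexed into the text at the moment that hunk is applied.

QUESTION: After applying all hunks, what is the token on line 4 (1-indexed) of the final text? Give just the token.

Answer: erm

Derivation:
Hunk 1: at line 4 remove [upiy,yidv] add [vbh,afw] -> 9 lines: msu yqga ive gxhj vbh afw gedli omwx qst
Hunk 2: at line 1 remove [ive] add [soye,fvmxx] -> 10 lines: msu yqga soye fvmxx gxhj vbh afw gedli omwx qst
Hunk 3: at line 2 remove [fvmxx,gxhj] add [gijx,dekds,sojwf] -> 11 lines: msu yqga soye gijx dekds sojwf vbh afw gedli omwx qst
Hunk 4: at line 2 remove [soye,gijx,dekds] add [kxgu,erm] -> 10 lines: msu yqga kxgu erm sojwf vbh afw gedli omwx qst
Final line 4: erm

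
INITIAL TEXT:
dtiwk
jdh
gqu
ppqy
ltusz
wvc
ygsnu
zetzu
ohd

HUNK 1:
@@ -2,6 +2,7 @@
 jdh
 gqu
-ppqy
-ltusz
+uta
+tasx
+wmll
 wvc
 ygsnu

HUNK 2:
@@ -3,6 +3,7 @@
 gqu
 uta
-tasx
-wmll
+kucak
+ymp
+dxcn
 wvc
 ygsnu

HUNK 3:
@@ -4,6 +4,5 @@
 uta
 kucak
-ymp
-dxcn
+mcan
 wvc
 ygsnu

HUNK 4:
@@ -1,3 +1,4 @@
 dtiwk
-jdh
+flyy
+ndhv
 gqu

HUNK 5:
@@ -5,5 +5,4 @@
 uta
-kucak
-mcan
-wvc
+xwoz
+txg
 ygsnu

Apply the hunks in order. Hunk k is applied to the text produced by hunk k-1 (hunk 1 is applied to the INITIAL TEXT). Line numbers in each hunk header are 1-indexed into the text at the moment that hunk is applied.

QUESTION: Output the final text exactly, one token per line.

Hunk 1: at line 2 remove [ppqy,ltusz] add [uta,tasx,wmll] -> 10 lines: dtiwk jdh gqu uta tasx wmll wvc ygsnu zetzu ohd
Hunk 2: at line 3 remove [tasx,wmll] add [kucak,ymp,dxcn] -> 11 lines: dtiwk jdh gqu uta kucak ymp dxcn wvc ygsnu zetzu ohd
Hunk 3: at line 4 remove [ymp,dxcn] add [mcan] -> 10 lines: dtiwk jdh gqu uta kucak mcan wvc ygsnu zetzu ohd
Hunk 4: at line 1 remove [jdh] add [flyy,ndhv] -> 11 lines: dtiwk flyy ndhv gqu uta kucak mcan wvc ygsnu zetzu ohd
Hunk 5: at line 5 remove [kucak,mcan,wvc] add [xwoz,txg] -> 10 lines: dtiwk flyy ndhv gqu uta xwoz txg ygsnu zetzu ohd

Answer: dtiwk
flyy
ndhv
gqu
uta
xwoz
txg
ygsnu
zetzu
ohd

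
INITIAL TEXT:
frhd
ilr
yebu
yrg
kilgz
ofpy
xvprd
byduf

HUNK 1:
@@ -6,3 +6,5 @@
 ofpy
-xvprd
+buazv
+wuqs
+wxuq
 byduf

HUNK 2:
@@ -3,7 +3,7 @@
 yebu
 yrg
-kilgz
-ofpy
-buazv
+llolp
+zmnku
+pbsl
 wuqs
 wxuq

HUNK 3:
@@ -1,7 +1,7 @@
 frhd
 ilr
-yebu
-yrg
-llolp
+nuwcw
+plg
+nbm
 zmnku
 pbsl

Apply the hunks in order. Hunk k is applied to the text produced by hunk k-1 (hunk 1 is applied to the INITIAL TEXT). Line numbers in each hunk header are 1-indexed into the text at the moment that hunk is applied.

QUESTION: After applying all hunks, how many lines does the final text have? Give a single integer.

Answer: 10

Derivation:
Hunk 1: at line 6 remove [xvprd] add [buazv,wuqs,wxuq] -> 10 lines: frhd ilr yebu yrg kilgz ofpy buazv wuqs wxuq byduf
Hunk 2: at line 3 remove [kilgz,ofpy,buazv] add [llolp,zmnku,pbsl] -> 10 lines: frhd ilr yebu yrg llolp zmnku pbsl wuqs wxuq byduf
Hunk 3: at line 1 remove [yebu,yrg,llolp] add [nuwcw,plg,nbm] -> 10 lines: frhd ilr nuwcw plg nbm zmnku pbsl wuqs wxuq byduf
Final line count: 10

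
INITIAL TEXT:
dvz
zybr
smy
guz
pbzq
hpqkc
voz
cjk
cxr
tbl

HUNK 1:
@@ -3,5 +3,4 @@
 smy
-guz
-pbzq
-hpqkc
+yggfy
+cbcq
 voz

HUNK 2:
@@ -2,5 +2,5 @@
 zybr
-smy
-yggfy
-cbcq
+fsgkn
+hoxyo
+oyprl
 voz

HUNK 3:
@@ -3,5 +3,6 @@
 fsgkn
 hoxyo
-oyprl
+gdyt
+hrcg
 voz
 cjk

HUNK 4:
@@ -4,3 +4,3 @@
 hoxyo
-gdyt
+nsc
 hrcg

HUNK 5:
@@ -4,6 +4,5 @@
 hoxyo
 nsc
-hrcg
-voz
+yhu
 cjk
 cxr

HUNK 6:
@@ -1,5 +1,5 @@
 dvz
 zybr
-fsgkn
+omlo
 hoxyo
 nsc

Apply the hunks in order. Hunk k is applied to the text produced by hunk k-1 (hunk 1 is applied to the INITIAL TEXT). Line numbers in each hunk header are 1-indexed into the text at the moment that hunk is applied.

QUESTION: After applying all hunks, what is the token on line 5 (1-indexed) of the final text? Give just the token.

Answer: nsc

Derivation:
Hunk 1: at line 3 remove [guz,pbzq,hpqkc] add [yggfy,cbcq] -> 9 lines: dvz zybr smy yggfy cbcq voz cjk cxr tbl
Hunk 2: at line 2 remove [smy,yggfy,cbcq] add [fsgkn,hoxyo,oyprl] -> 9 lines: dvz zybr fsgkn hoxyo oyprl voz cjk cxr tbl
Hunk 3: at line 3 remove [oyprl] add [gdyt,hrcg] -> 10 lines: dvz zybr fsgkn hoxyo gdyt hrcg voz cjk cxr tbl
Hunk 4: at line 4 remove [gdyt] add [nsc] -> 10 lines: dvz zybr fsgkn hoxyo nsc hrcg voz cjk cxr tbl
Hunk 5: at line 4 remove [hrcg,voz] add [yhu] -> 9 lines: dvz zybr fsgkn hoxyo nsc yhu cjk cxr tbl
Hunk 6: at line 1 remove [fsgkn] add [omlo] -> 9 lines: dvz zybr omlo hoxyo nsc yhu cjk cxr tbl
Final line 5: nsc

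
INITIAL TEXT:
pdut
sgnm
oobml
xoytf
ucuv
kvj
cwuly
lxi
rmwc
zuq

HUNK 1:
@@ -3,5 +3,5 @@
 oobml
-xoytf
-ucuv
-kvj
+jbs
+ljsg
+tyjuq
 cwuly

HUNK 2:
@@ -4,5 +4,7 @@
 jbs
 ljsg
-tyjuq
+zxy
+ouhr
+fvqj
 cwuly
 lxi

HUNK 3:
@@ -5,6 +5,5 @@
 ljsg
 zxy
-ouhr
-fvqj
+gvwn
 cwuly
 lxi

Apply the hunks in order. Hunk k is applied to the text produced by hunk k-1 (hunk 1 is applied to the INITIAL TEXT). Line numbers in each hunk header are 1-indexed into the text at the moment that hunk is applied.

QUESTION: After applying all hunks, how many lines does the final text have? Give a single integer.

Answer: 11

Derivation:
Hunk 1: at line 3 remove [xoytf,ucuv,kvj] add [jbs,ljsg,tyjuq] -> 10 lines: pdut sgnm oobml jbs ljsg tyjuq cwuly lxi rmwc zuq
Hunk 2: at line 4 remove [tyjuq] add [zxy,ouhr,fvqj] -> 12 lines: pdut sgnm oobml jbs ljsg zxy ouhr fvqj cwuly lxi rmwc zuq
Hunk 3: at line 5 remove [ouhr,fvqj] add [gvwn] -> 11 lines: pdut sgnm oobml jbs ljsg zxy gvwn cwuly lxi rmwc zuq
Final line count: 11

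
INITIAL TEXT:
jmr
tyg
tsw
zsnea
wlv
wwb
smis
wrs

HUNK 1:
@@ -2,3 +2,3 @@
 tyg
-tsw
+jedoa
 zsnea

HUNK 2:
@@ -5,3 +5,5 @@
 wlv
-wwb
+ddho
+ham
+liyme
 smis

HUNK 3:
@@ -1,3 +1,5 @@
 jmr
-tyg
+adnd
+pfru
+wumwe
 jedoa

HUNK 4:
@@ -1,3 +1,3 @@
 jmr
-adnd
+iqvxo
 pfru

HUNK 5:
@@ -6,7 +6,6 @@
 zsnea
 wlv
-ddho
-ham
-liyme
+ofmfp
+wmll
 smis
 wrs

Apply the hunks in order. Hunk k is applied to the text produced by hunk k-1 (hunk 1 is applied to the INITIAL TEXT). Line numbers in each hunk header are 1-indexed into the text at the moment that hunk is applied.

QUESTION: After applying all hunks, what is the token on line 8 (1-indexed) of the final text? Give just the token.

Hunk 1: at line 2 remove [tsw] add [jedoa] -> 8 lines: jmr tyg jedoa zsnea wlv wwb smis wrs
Hunk 2: at line 5 remove [wwb] add [ddho,ham,liyme] -> 10 lines: jmr tyg jedoa zsnea wlv ddho ham liyme smis wrs
Hunk 3: at line 1 remove [tyg] add [adnd,pfru,wumwe] -> 12 lines: jmr adnd pfru wumwe jedoa zsnea wlv ddho ham liyme smis wrs
Hunk 4: at line 1 remove [adnd] add [iqvxo] -> 12 lines: jmr iqvxo pfru wumwe jedoa zsnea wlv ddho ham liyme smis wrs
Hunk 5: at line 6 remove [ddho,ham,liyme] add [ofmfp,wmll] -> 11 lines: jmr iqvxo pfru wumwe jedoa zsnea wlv ofmfp wmll smis wrs
Final line 8: ofmfp

Answer: ofmfp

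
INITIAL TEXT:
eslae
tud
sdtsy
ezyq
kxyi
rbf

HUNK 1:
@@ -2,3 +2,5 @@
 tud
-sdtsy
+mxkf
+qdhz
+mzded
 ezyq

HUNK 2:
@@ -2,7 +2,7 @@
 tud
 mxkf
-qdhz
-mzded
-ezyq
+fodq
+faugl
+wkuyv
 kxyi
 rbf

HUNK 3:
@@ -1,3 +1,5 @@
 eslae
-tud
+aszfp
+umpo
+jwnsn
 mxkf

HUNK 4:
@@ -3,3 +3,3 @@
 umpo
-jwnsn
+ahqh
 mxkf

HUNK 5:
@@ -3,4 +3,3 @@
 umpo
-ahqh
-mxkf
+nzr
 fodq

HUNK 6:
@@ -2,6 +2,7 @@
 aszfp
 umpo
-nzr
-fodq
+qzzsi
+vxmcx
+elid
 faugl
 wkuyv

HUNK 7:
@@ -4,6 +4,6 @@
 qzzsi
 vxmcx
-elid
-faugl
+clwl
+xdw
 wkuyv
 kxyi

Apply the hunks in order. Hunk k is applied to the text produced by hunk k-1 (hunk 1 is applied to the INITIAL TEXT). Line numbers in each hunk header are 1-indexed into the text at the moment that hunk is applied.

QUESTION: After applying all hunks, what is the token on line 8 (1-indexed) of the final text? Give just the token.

Answer: wkuyv

Derivation:
Hunk 1: at line 2 remove [sdtsy] add [mxkf,qdhz,mzded] -> 8 lines: eslae tud mxkf qdhz mzded ezyq kxyi rbf
Hunk 2: at line 2 remove [qdhz,mzded,ezyq] add [fodq,faugl,wkuyv] -> 8 lines: eslae tud mxkf fodq faugl wkuyv kxyi rbf
Hunk 3: at line 1 remove [tud] add [aszfp,umpo,jwnsn] -> 10 lines: eslae aszfp umpo jwnsn mxkf fodq faugl wkuyv kxyi rbf
Hunk 4: at line 3 remove [jwnsn] add [ahqh] -> 10 lines: eslae aszfp umpo ahqh mxkf fodq faugl wkuyv kxyi rbf
Hunk 5: at line 3 remove [ahqh,mxkf] add [nzr] -> 9 lines: eslae aszfp umpo nzr fodq faugl wkuyv kxyi rbf
Hunk 6: at line 2 remove [nzr,fodq] add [qzzsi,vxmcx,elid] -> 10 lines: eslae aszfp umpo qzzsi vxmcx elid faugl wkuyv kxyi rbf
Hunk 7: at line 4 remove [elid,faugl] add [clwl,xdw] -> 10 lines: eslae aszfp umpo qzzsi vxmcx clwl xdw wkuyv kxyi rbf
Final line 8: wkuyv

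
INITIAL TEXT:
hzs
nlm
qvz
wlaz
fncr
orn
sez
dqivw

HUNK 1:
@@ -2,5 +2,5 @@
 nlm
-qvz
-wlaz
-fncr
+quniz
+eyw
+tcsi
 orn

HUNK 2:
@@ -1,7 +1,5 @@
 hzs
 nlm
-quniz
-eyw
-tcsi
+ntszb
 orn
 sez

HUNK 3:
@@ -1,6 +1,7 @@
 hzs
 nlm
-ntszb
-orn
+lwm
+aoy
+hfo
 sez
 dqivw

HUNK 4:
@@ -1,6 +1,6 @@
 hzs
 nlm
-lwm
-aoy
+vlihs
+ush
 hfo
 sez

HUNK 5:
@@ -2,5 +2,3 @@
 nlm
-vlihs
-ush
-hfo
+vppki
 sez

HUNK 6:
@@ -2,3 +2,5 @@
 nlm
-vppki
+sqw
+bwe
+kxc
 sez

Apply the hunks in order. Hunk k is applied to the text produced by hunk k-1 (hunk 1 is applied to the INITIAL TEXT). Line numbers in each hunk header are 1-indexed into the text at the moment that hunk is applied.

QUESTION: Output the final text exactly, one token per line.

Answer: hzs
nlm
sqw
bwe
kxc
sez
dqivw

Derivation:
Hunk 1: at line 2 remove [qvz,wlaz,fncr] add [quniz,eyw,tcsi] -> 8 lines: hzs nlm quniz eyw tcsi orn sez dqivw
Hunk 2: at line 1 remove [quniz,eyw,tcsi] add [ntszb] -> 6 lines: hzs nlm ntszb orn sez dqivw
Hunk 3: at line 1 remove [ntszb,orn] add [lwm,aoy,hfo] -> 7 lines: hzs nlm lwm aoy hfo sez dqivw
Hunk 4: at line 1 remove [lwm,aoy] add [vlihs,ush] -> 7 lines: hzs nlm vlihs ush hfo sez dqivw
Hunk 5: at line 2 remove [vlihs,ush,hfo] add [vppki] -> 5 lines: hzs nlm vppki sez dqivw
Hunk 6: at line 2 remove [vppki] add [sqw,bwe,kxc] -> 7 lines: hzs nlm sqw bwe kxc sez dqivw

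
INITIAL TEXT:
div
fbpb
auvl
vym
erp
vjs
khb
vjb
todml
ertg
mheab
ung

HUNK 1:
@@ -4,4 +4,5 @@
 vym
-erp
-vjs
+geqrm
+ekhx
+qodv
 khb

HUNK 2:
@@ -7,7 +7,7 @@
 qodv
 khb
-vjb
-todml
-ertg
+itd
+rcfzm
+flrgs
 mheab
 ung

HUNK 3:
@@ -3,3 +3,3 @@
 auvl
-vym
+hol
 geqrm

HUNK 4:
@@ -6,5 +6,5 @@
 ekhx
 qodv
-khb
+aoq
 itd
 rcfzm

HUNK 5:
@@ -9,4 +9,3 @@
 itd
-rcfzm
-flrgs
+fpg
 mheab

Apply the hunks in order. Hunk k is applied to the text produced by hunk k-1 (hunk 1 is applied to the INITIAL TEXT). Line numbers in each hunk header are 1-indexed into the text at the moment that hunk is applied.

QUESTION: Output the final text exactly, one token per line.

Hunk 1: at line 4 remove [erp,vjs] add [geqrm,ekhx,qodv] -> 13 lines: div fbpb auvl vym geqrm ekhx qodv khb vjb todml ertg mheab ung
Hunk 2: at line 7 remove [vjb,todml,ertg] add [itd,rcfzm,flrgs] -> 13 lines: div fbpb auvl vym geqrm ekhx qodv khb itd rcfzm flrgs mheab ung
Hunk 3: at line 3 remove [vym] add [hol] -> 13 lines: div fbpb auvl hol geqrm ekhx qodv khb itd rcfzm flrgs mheab ung
Hunk 4: at line 6 remove [khb] add [aoq] -> 13 lines: div fbpb auvl hol geqrm ekhx qodv aoq itd rcfzm flrgs mheab ung
Hunk 5: at line 9 remove [rcfzm,flrgs] add [fpg] -> 12 lines: div fbpb auvl hol geqrm ekhx qodv aoq itd fpg mheab ung

Answer: div
fbpb
auvl
hol
geqrm
ekhx
qodv
aoq
itd
fpg
mheab
ung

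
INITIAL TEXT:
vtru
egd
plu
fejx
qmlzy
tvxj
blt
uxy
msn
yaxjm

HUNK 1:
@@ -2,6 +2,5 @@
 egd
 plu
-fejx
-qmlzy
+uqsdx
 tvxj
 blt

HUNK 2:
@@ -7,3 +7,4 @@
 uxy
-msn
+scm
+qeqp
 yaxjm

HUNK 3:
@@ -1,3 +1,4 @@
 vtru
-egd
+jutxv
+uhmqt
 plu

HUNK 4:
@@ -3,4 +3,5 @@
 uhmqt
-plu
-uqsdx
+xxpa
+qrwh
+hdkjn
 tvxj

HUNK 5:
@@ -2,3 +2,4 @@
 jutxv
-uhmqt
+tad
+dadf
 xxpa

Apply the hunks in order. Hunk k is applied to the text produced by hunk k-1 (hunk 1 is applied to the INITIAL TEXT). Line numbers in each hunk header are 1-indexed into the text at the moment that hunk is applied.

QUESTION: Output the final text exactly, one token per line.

Answer: vtru
jutxv
tad
dadf
xxpa
qrwh
hdkjn
tvxj
blt
uxy
scm
qeqp
yaxjm

Derivation:
Hunk 1: at line 2 remove [fejx,qmlzy] add [uqsdx] -> 9 lines: vtru egd plu uqsdx tvxj blt uxy msn yaxjm
Hunk 2: at line 7 remove [msn] add [scm,qeqp] -> 10 lines: vtru egd plu uqsdx tvxj blt uxy scm qeqp yaxjm
Hunk 3: at line 1 remove [egd] add [jutxv,uhmqt] -> 11 lines: vtru jutxv uhmqt plu uqsdx tvxj blt uxy scm qeqp yaxjm
Hunk 4: at line 3 remove [plu,uqsdx] add [xxpa,qrwh,hdkjn] -> 12 lines: vtru jutxv uhmqt xxpa qrwh hdkjn tvxj blt uxy scm qeqp yaxjm
Hunk 5: at line 2 remove [uhmqt] add [tad,dadf] -> 13 lines: vtru jutxv tad dadf xxpa qrwh hdkjn tvxj blt uxy scm qeqp yaxjm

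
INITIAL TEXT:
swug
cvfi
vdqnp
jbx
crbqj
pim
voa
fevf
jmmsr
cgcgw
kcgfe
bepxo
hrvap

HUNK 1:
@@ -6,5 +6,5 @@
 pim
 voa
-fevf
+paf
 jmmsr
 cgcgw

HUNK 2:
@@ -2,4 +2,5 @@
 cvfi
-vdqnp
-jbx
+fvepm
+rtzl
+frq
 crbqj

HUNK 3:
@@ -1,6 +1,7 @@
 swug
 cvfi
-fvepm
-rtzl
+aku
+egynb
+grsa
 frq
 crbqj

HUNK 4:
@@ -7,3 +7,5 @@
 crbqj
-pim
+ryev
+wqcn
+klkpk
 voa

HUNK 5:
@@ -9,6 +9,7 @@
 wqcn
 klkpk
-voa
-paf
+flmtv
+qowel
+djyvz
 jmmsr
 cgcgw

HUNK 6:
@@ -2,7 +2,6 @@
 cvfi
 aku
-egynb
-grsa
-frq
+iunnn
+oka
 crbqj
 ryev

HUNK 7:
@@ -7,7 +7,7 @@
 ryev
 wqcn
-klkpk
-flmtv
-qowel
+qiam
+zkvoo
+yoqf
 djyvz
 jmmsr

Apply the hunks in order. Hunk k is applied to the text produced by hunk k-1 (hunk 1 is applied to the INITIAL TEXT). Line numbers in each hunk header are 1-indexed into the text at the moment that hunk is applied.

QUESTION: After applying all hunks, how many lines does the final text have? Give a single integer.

Answer: 17

Derivation:
Hunk 1: at line 6 remove [fevf] add [paf] -> 13 lines: swug cvfi vdqnp jbx crbqj pim voa paf jmmsr cgcgw kcgfe bepxo hrvap
Hunk 2: at line 2 remove [vdqnp,jbx] add [fvepm,rtzl,frq] -> 14 lines: swug cvfi fvepm rtzl frq crbqj pim voa paf jmmsr cgcgw kcgfe bepxo hrvap
Hunk 3: at line 1 remove [fvepm,rtzl] add [aku,egynb,grsa] -> 15 lines: swug cvfi aku egynb grsa frq crbqj pim voa paf jmmsr cgcgw kcgfe bepxo hrvap
Hunk 4: at line 7 remove [pim] add [ryev,wqcn,klkpk] -> 17 lines: swug cvfi aku egynb grsa frq crbqj ryev wqcn klkpk voa paf jmmsr cgcgw kcgfe bepxo hrvap
Hunk 5: at line 9 remove [voa,paf] add [flmtv,qowel,djyvz] -> 18 lines: swug cvfi aku egynb grsa frq crbqj ryev wqcn klkpk flmtv qowel djyvz jmmsr cgcgw kcgfe bepxo hrvap
Hunk 6: at line 2 remove [egynb,grsa,frq] add [iunnn,oka] -> 17 lines: swug cvfi aku iunnn oka crbqj ryev wqcn klkpk flmtv qowel djyvz jmmsr cgcgw kcgfe bepxo hrvap
Hunk 7: at line 7 remove [klkpk,flmtv,qowel] add [qiam,zkvoo,yoqf] -> 17 lines: swug cvfi aku iunnn oka crbqj ryev wqcn qiam zkvoo yoqf djyvz jmmsr cgcgw kcgfe bepxo hrvap
Final line count: 17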